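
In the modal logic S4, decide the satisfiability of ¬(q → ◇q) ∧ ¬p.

Unsatisfiable

1. ¬(q → ◇q) ∧ ¬p, w0
2. ¬(q → ◇q), w0   [∧-rule on 1]
3. ¬p, w0   [∧-rule on 1]
4. q, w0   [¬→-rule on 2]
5. ¬◇q, w0   [¬→-rule on 2]
6. ¬q, w0   [¬◇-rule on 5 via w0Rw0]
Accessibility: w0Rw0
Branch closes: q and ¬q both at w0.
All branches of the tableau close; one closing branch shown above.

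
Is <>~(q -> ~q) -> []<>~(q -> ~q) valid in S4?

No, not valid

Tableau for the negation ~(<>~(q -> ~q) -> []<>~(q -> ~q)):
1. ~(<>~(q -> ~q) -> []<>~(q -> ~q)), u
2. <>~(q -> ~q), u   [~->-rule on 1]
3. ~[]<>~(q -> ~q), u   [~->-rule on 1]
4. ~(q -> ~q), v   [<>-rule on 2: fresh world v, uRv]
5. q, v   [~->-rule on 4]
6. ~<>~(q -> ~q), w   [~[]-rule on 3: fresh world w, uRw]
7. q -> ~q, w   [~<>-rule on 6 via wRw]
8. ~q, w   [->-rule on 7 (branches; this branch)]
Accessibility: uRu, uRv, uRw, vRv, wRw
The negation has an open branch (countermodel exists).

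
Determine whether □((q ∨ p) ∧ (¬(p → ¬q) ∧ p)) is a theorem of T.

Tableau for the negation ¬□((q ∨ p) ∧ (¬(p → ¬q) ∧ p)):
1. ¬□((q ∨ p) ∧ (¬(p → ¬q) ∧ p)), 0
2. ¬((q ∨ p) ∧ (¬(p → ¬q) ∧ p)), 1   [¬□-rule on 1: fresh world 1, 0R1]
3. ¬(¬(p → ¬q) ∧ p), 1   [¬∧-rule on 2 (branches; this branch)]
4. ¬p, 1   [¬∧-rule on 3 (branches; this branch)]
Accessibility: 0R0, 0R1, 1R1
The negation has an open branch (countermodel exists).

No, not valid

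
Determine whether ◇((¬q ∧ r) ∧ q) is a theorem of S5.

Tableau for the negation ¬◇((¬q ∧ r) ∧ q):
1. ¬◇((¬q ∧ r) ∧ q), u
2. ¬((¬q ∧ r) ∧ q), u
3. ¬q, u
Accessibility: uRu
The negation has an open branch (countermodel exists).

No, not valid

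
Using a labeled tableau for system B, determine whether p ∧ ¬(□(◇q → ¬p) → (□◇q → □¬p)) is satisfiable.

Unsatisfiable

1. p ∧ ¬(□(◇q → ¬p) → (□◇q → □¬p)), 0
2. p, 0
3. ¬(□(◇q → ¬p) → (□◇q → □¬p)), 0
4. □(◇q → ¬p), 0
5. ¬(□◇q → □¬p), 0
6. □◇q, 0
7. ¬□¬p, 0
8. ◇q → ¬p, 0
9. ◇q, 0
10. ¬◇q, 0
11. ¬q, 0
12. p, 1
13. ◇q → ¬p, 1
14. ◇q, 1
15. ¬q, 1
16. ¬◇q, 1
17. q, 2
18. ◇q → ¬p, 2
19. ◇q, 2
20. ¬q, 2
Accessibility: 0R0, 0R1, 0R2, 1R0, 1R1, 2R0, 2R2
Branch closes: q and ¬q both at 2.
(One branch shown.) All branches close.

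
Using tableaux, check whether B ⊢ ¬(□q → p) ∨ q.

Tableau for the negation ¬(¬(□q → p) ∨ q):
1. ¬(¬(□q → p) ∨ q), w0
2. □q → p, w0
3. ¬q, w0
4. p, w0
Accessibility: w0Rw0
The negation has an open branch (countermodel exists).

Not valid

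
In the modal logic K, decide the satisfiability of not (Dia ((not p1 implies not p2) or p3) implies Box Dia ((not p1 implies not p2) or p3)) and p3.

Yes, satisfiable

1. not (Dia ((not p1 implies not p2) or p3) implies Box Dia ((not p1 implies not p2) or p3)) and p3, w0
2. not (Dia ((not p1 implies not p2) or p3) implies Box Dia ((not p1 implies not p2) or p3)), w0
3. p3, w0
4. Dia ((not p1 implies not p2) or p3), w0
5. not Box Dia ((not p1 implies not p2) or p3), w0
6. (not p1 implies not p2) or p3, w1
7. p3, w1
8. not Dia ((not p1 implies not p2) or p3), w2
Accessibility: w0Rw1, w0Rw2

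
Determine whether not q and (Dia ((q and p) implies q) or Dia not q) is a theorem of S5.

Invalid (countermodel exists)

Tableau for the negation not (not q and (Dia ((q and p) implies q) or Dia not q)):
1. not (not q and (Dia ((q and p) implies q) or Dia not q)), w0
2. q, w0
Accessibility: w0Rw0
The negation has an open branch (countermodel exists).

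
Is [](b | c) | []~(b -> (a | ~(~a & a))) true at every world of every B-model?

Tableau for the negation ~([](b | c) | []~(b -> (a | ~(~a & a)))):
1. ~([](b | c) | []~(b -> (a | ~(~a & a)))), w0
2. ~[](b | c), w0
3. ~[]~(b -> (a | ~(~a & a))), w0
4. ~(b | c), w1
5. ~b, w1
6. ~c, w1
7. b -> (a | ~(~a & a)), w2
8. a | ~(~a & a), w2
9. ~(~a & a), w2
10. ~a, w2
Accessibility: w0Rw0, w0Rw1, w0Rw2, w1Rw0, w1Rw1, w2Rw0, w2Rw2
The negation has an open branch (countermodel exists).

No, not valid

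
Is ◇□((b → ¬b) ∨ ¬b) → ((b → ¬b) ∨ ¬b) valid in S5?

Tableau for the negation ¬(◇□((b → ¬b) ∨ ¬b) → ((b → ¬b) ∨ ¬b)):
1. ¬(◇□((b → ¬b) ∨ ¬b) → ((b → ¬b) ∨ ¬b)), 0
2. ◇□((b → ¬b) ∨ ¬b), 0
3. ¬((b → ¬b) ∨ ¬b), 0
4. ¬(b → ¬b), 0
5. b, 0
6. □((b → ¬b) ∨ ¬b), 1
7. (b → ¬b) ∨ ¬b, 0
8. (b → ¬b) ∨ ¬b, 1
9. b → ¬b, 0
10. ¬b, 1
11. ¬b, 0
Accessibility: 0R0, 0R1, 1R0, 1R1
Branch closes: b and ¬b both at 0.
All branches of the negation close; one closing branch shown above.

Valid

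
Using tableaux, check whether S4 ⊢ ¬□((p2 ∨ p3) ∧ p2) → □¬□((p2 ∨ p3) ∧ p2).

Invalid (countermodel exists)

Tableau for the negation ¬(¬□((p2 ∨ p3) ∧ p2) → □¬□((p2 ∨ p3) ∧ p2)):
1. ¬(¬□((p2 ∨ p3) ∧ p2) → □¬□((p2 ∨ p3) ∧ p2)), 0
2. ¬□((p2 ∨ p3) ∧ p2), 0
3. ¬□¬□((p2 ∨ p3) ∧ p2), 0
4. ¬((p2 ∨ p3) ∧ p2), 1
5. ¬p2, 1
6. □((p2 ∨ p3) ∧ p2), 2
7. (p2 ∨ p3) ∧ p2, 2
8. p2 ∨ p3, 2
9. p2, 2
10. p3, 2
Accessibility: 0R0, 0R1, 0R2, 1R1, 2R2
The negation has an open branch (countermodel exists).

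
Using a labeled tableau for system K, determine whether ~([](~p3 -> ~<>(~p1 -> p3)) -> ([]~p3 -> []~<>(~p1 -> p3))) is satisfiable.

Unsatisfiable (every branch closes)

1. ~([](~p3 -> ~<>(~p1 -> p3)) -> ([]~p3 -> []~<>(~p1 -> p3))), w0
2. [](~p3 -> ~<>(~p1 -> p3)), w0
3. ~([]~p3 -> []~<>(~p1 -> p3)), w0
4. []~p3, w0
5. ~[]~<>(~p1 -> p3), w0
6. <>(~p1 -> p3), w1
7. ~p3 -> ~<>(~p1 -> p3), w1
8. ~p3, w1
9. ~<>(~p1 -> p3), w1
10. ~p1 -> p3, w2
11. ~(~p1 -> p3), w2
12. ~p1, w2
13. ~p3, w2
14. p3, w2
Accessibility: w0Rw1, w1Rw2
Branch closes: p3 and ~p3 both at w2.
All branches of the tableau close; one closing branch shown above.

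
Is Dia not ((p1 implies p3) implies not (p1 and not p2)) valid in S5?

No, not valid

Tableau for the negation not Dia not ((p1 implies p3) implies not (p1 and not p2)):
1. not Dia not ((p1 implies p3) implies not (p1 and not p2)), 0
2. (p1 implies p3) implies not (p1 and not p2), 0
3. not (p1 and not p2), 0
4. p2, 0
Accessibility: 0R0
The negation has an open branch (countermodel exists).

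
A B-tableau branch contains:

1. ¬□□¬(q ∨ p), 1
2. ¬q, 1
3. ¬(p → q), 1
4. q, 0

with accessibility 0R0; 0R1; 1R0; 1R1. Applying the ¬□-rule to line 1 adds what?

a fresh world 2 with 1R2, and ¬□¬(q ∨ p) at 2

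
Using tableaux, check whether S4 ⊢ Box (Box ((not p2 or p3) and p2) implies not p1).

Not valid

Tableau for the negation not Box (Box ((not p2 or p3) and p2) implies not p1):
1. not Box (Box ((not p2 or p3) and p2) implies not p1), w0
2. not (Box ((not p2 or p3) and p2) implies not p1), w1   [neg-Box-rule on 1: fresh world w1, w0Rw1]
3. Box ((not p2 or p3) and p2), w1   [neg-implies-rule on 2]
4. p1, w1   [neg-implies-rule on 2]
5. (not p2 or p3) and p2, w1   [Box-rule on 3 via w1Rw1]
6. not p2 or p3, w1   [and-rule on 5]
7. p2, w1   [and-rule on 5]
8. p3, w1   [or-rule on 6 (branches; this branch)]
Accessibility: w0Rw0, w0Rw1, w1Rw1
The negation has an open branch (countermodel exists).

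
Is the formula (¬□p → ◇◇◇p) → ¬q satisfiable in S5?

Satisfiable

1. (¬□p → ◇◇◇p) → ¬q, w0
2. ¬q, w0   [→-rule on 1 (branches; this branch)]
Accessibility: w0Rw0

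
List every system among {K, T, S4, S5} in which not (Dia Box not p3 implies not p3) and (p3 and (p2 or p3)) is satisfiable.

K, T, S4

S5-tableau for the formula:
1. not (Dia Box not p3 implies not p3) and (p3 and (p2 or p3)), w0
2. not (Dia Box not p3 implies not p3), w0
3. p3 and (p2 or p3), w0
4. Dia Box not p3, w0
5. p3, w0
6. p2 or p3, w0
7. Box not p3, w1
8. not p3, w0
Accessibility: w0Rw0, w0Rw1, w1Rw0, w1Rw1
Branch closes: p3 and not p3 both at w0.
Every branch closes (one shown): unsatisfiable in S5.
S4-tableau for the formula:
1. not (Dia Box not p3 implies not p3) and (p3 and (p2 or p3)), w0
2. not (Dia Box not p3 implies not p3), w0
3. p3 and (p2 or p3), w0
4. Dia Box not p3, w0
5. p3, w0
6. p2 or p3, w0
7. Box not p3, w1
8. not p3, w1
Accessibility: w0Rw0, w0Rw1, w1Rw1
Complete open branch: satisfiable in S4, hence also in K, T (this S4-model is also a K-model and a T-model).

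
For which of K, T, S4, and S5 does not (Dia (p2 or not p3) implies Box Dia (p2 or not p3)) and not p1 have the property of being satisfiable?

K, T, S4

S4-tableau for the formula:
1. not (Dia (p2 or not p3) implies Box Dia (p2 or not p3)) and not p1, 0
2. not (Dia (p2 or not p3) implies Box Dia (p2 or not p3)), 0
3. not p1, 0
4. Dia (p2 or not p3), 0
5. not Box Dia (p2 or not p3), 0
6. p2 or not p3, 1
7. not p3, 1
8. not Dia (p2 or not p3), 2
9. not (p2 or not p3), 2
10. not p2, 2
11. p3, 2
Accessibility: 0R0, 0R1, 0R2, 1R1, 2R2
Complete open branch: satisfiable in S4, hence also in K, T (this S4-model is also a K-model and a T-model).
S5-tableau for the formula:
1. not (Dia (p2 or not p3) implies Box Dia (p2 or not p3)) and not p1, 0
2. not (Dia (p2 or not p3) implies Box Dia (p2 or not p3)), 0
3. not p1, 0
4. Dia (p2 or not p3), 0
5. not Box Dia (p2 or not p3), 0
6. p2 or not p3, 1
7. not p3, 1
8. not Dia (p2 or not p3), 2
9. not (p2 or not p3), 0
10. not p2, 0
11. p3, 0
12. not (p2 or not p3), 1
13. not p2, 1
14. p3, 1
Accessibility: 0R0, 0R1, 0R2, 1R0, 1R1, 1R2, 2R0, 2R1, 2R2
Branch closes: p3 and not p3 both at 1.
Every branch closes (one shown): unsatisfiable in S5.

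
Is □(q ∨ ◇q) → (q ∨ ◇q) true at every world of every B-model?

Tableau for the negation ¬(□(q ∨ ◇q) → (q ∨ ◇q)):
1. ¬(□(q ∨ ◇q) → (q ∨ ◇q)), u
2. □(q ∨ ◇q), u
3. ¬(q ∨ ◇q), u
4. ¬q, u
5. ¬◇q, u
6. q ∨ ◇q, u
7. ◇q, u
8. q, v
9. q ∨ ◇q, v
10. ¬q, v
Accessibility: uRu, uRv, vRu, vRv
Branch closes: q and ¬q both at v.
Every branch of the negation's tableau closes; the branch above is one of them.

Valid in B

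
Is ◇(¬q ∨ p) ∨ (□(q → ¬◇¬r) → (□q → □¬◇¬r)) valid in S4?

Tableau for the negation ¬(◇(¬q ∨ p) ∨ (□(q → ¬◇¬r) → (□q → □¬◇¬r))):
1. ¬(◇(¬q ∨ p) ∨ (□(q → ¬◇¬r) → (□q → □¬◇¬r))), w0
2. ¬◇(¬q ∨ p), w0   [¬∨-rule on 1]
3. ¬(□(q → ¬◇¬r) → (□q → □¬◇¬r)), w0   [¬∨-rule on 1]
4. □(q → ¬◇¬r), w0   [¬→-rule on 3]
5. ¬(□q → □¬◇¬r), w0   [¬→-rule on 3]
6. □q, w0   [¬→-rule on 5]
7. ¬□¬◇¬r, w0   [¬→-rule on 5]
8. ¬(¬q ∨ p), w0   [¬◇-rule on 2 via w0Rw0]
9. q, w0   [¬∨-rule on 8]
10. ¬p, w0   [¬∨-rule on 8]
11. q → ¬◇¬r, w0   [□-rule on 4 via w0Rw0]
12. ¬◇¬r, w0   [→-rule on 11 (branches; this branch)]
13. r, w0   [¬◇-rule on 12 via w0Rw0]
14. ◇¬r, w1   [¬□-rule on 7: fresh world w1, w0Rw1]
15. ¬(¬q ∨ p), w1   [¬◇-rule on 2 via w0Rw1]
16. q, w1   [¬∨-rule on 15]
17. ¬p, w1   [¬∨-rule on 15]
18. q → ¬◇¬r, w1   [□-rule on 4 via w0Rw1]
19. r, w1   [¬◇-rule on 12 via w0Rw1]
20. ¬◇¬r, w1   [→-rule on 18 (branches; this branch)]
21. ¬r, w2   [◇-rule on 14: fresh world w2, w1Rw2]
22. ¬(¬q ∨ p), w2   [¬◇-rule on 2 via w0Rw2]
23. q, w2   [¬∨-rule on 22]
24. ¬p, w2   [¬∨-rule on 22]
25. q → ¬◇¬r, w2   [□-rule on 4 via w0Rw2]
26. r, w2   [¬◇-rule on 12 via w0Rw2]
Accessibility: w0Rw0, w0Rw1, w0Rw2, w1Rw1, w1Rw2, w2Rw2
Branch closes: r and ¬r both at w2.
Every branch of the negation's tableau closes; the branch above is one of them.

Valid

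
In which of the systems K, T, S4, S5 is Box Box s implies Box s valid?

T, S4, S5

K-tableau for the negation not (Box Box s implies Box s):
1. not (Box Box s implies Box s), w0
2. Box Box s, w0
3. not Box s, w0
4. not s, w1
5. Box s, w1
Accessibility: w0Rw1
Complete open branch: countermodel on a K-frame, so not valid in K.
T-tableau for the negation not (Box Box s implies Box s):
1. not (Box Box s implies Box s), w0
2. Box Box s, w0
3. not Box s, w0
4. Box s, w0
5. s, w0
6. not s, w1
7. Box s, w1
8. s, w1
Accessibility: w0Rw0, w0Rw1, w1Rw1
Branch closes: s and not s both at w1.
Every branch closes (one shown): valid in T, hence also in S4, S5 (every theorem of T is a theorem of S4 and S5).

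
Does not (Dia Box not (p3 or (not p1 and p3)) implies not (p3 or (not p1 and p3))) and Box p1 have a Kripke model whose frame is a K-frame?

Satisfiable (open branch found)

1. not (Dia Box not (p3 or (not p1 and p3)) implies not (p3 or (not p1 and p3))) and Box p1, w0
2. not (Dia Box not (p3 or (not p1 and p3)) implies not (p3 or (not p1 and p3))), w0
3. Box p1, w0
4. Dia Box not (p3 or (not p1 and p3)), w0
5. p3 or (not p1 and p3), w0
6. not p1 and p3, w0
7. not p1, w0
8. p3, w0
9. Box not (p3 or (not p1 and p3)), w1
10. p1, w1
Accessibility: w0Rw1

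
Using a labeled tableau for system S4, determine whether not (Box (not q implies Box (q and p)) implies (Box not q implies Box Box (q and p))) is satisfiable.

No, unsatisfiable

1. not (Box (not q implies Box (q and p)) implies (Box not q implies Box Box (q and p))), w0
2. Box (not q implies Box (q and p)), w0   [neg-implies-rule on 1]
3. not (Box not q implies Box Box (q and p)), w0   [neg-implies-rule on 1]
4. Box not q, w0   [neg-implies-rule on 3]
5. not Box Box (q and p), w0   [neg-implies-rule on 3]
6. not q implies Box (q and p), w0   [Box-rule on 2 via w0Rw0]
7. not q, w0   [Box-rule on 4 via w0Rw0]
8. Box (q and p), w0   [implies-rule on 6 (branches; this branch)]
9. q and p, w0   [Box-rule on 8 via w0Rw0]
10. q, w0   [and-rule on 9]
11. p, w0   [and-rule on 9]
Accessibility: w0Rw0
Branch closes: q and not q both at w0.
Every branch closes; the branch above is one of them.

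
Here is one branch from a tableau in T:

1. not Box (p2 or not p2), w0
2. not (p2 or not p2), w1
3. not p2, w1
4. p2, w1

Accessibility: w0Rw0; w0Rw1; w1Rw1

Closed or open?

Yes, closed

Both p2 and not p2 appear at w1.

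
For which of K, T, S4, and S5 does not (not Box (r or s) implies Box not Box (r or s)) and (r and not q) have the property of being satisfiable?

K, T, S4

S4-tableau for the formula:
1. not (not Box (r or s) implies Box not Box (r or s)) and (r and not q), 0
2. not (not Box (r or s) implies Box not Box (r or s)), 0
3. r and not q, 0
4. not Box (r or s), 0
5. not Box not Box (r or s), 0
6. r, 0
7. not q, 0
8. not (r or s), 1
9. not r, 1
10. not s, 1
11. Box (r or s), 2
12. r or s, 2
13. s, 2
Accessibility: 0R0, 0R1, 0R2, 1R1, 2R2
Complete open branch: satisfiable in S4, hence also in K, T (this S4-model is also a K-model and a T-model).
S5-tableau for the formula:
1. not (not Box (r or s) implies Box not Box (r or s)) and (r and not q), 0
2. not (not Box (r or s) implies Box not Box (r or s)), 0
3. r and not q, 0
4. not Box (r or s), 0
5. not Box not Box (r or s), 0
6. r, 0
7. not q, 0
8. not (r or s), 1
9. not r, 1
10. not s, 1
11. Box (r or s), 2
12. r or s, 0
13. r or s, 1
14. r or s, 2
15. s, 0
16. s, 1
Accessibility: 0R0, 0R1, 0R2, 1R0, 1R1, 1R2, 2R0, 2R1, 2R2
Branch closes: s and not s both at 1.
Every branch closes (one shown): unsatisfiable in S5.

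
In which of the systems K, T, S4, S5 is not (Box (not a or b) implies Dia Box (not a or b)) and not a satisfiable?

K

K-tableau for the formula:
1. not (Box (not a or b) implies Dia Box (not a or b)) and not a, 0
2. not (Box (not a or b) implies Dia Box (not a or b)), 0   [and-rule on 1]
3. not a, 0   [and-rule on 1]
4. Box (not a or b), 0   [neg-implies-rule on 2]
5. not Dia Box (not a or b), 0   [neg-implies-rule on 2]
Complete open branch: satisfiable in K.
T-tableau for the formula:
1. not (Box (not a or b) implies Dia Box (not a or b)) and not a, 0
2. not (Box (not a or b) implies Dia Box (not a or b)), 0   [and-rule on 1]
3. not a, 0   [and-rule on 1]
4. Box (not a or b), 0   [neg-implies-rule on 2]
5. not Dia Box (not a or b), 0   [neg-implies-rule on 2]
6. not a or b, 0   [Box-rule on 4 via 0R0]
7. not Box (not a or b), 0   [neg-Dia-rule on 5 via 0R0]
8. b, 0   [or-rule on 6 (branches; this branch)]
9. not (not a or b), 1   [neg-Box-rule on 7: fresh world 1, 0R1]
10. a, 1   [neg-or-rule on 9]
11. not b, 1   [neg-or-rule on 9]
12. not a or b, 1   [Box-rule on 4 via 0R1]
13. not Box (not a or b), 1   [neg-Dia-rule on 5 via 0R1]
14. b, 1   [or-rule on 12 (branches; this branch)]
Accessibility: 0R0, 0R1, 1R1
Branch closes: b and not b both at 1.
Every branch closes (one shown): unsatisfiable in T, hence also in S4, S5 (every S4/S5-frame is a T-frame).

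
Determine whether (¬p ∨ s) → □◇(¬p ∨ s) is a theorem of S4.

Tableau for the negation ¬((¬p ∨ s) → □◇(¬p ∨ s)):
1. ¬((¬p ∨ s) → □◇(¬p ∨ s)), 0
2. ¬p ∨ s, 0
3. ¬□◇(¬p ∨ s), 0
4. s, 0
5. ¬◇(¬p ∨ s), 1
6. ¬(¬p ∨ s), 1
7. p, 1
8. ¬s, 1
Accessibility: 0R0, 0R1, 1R1
The negation has an open branch (countermodel exists).

No, not valid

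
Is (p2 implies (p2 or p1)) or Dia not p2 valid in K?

Valid in K

Tableau for the negation not ((p2 implies (p2 or p1)) or Dia not p2):
1. not ((p2 implies (p2 or p1)) or Dia not p2), u
2. not (p2 implies (p2 or p1)), u
3. not Dia not p2, u
4. p2, u
5. not (p2 or p1), u
6. not p2, u
7. not p1, u
Branch closes: p2 and not p2 both at u.
All branches of the negation close; one closing branch shown above.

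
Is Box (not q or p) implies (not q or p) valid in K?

Invalid (countermodel exists)

Tableau for the negation not (Box (not q or p) implies (not q or p)):
1. not (Box (not q or p) implies (not q or p)), u
2. Box (not q or p), u
3. not (not q or p), u
4. q, u
5. not p, u
The negation has an open branch (countermodel exists).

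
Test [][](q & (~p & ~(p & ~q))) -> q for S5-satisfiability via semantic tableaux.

Satisfiable (open branch found)

1. [][](q & (~p & ~(p & ~q))) -> q, u
2. q, u
Accessibility: uRu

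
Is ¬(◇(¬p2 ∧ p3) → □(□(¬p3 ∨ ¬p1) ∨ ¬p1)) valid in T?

Tableau for the negation ◇(¬p2 ∧ p3) → □(□(¬p3 ∨ ¬p1) ∨ ¬p1):
1. ◇(¬p2 ∧ p3) → □(□(¬p3 ∨ ¬p1) ∨ ¬p1), u
2. □(□(¬p3 ∨ ¬p1) ∨ ¬p1), u
3. □(¬p3 ∨ ¬p1) ∨ ¬p1, u
4. ¬p1, u
Accessibility: uRu
The negation has an open branch (countermodel exists).

Not valid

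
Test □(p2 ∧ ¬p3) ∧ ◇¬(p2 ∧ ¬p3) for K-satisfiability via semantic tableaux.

No, unsatisfiable

1. □(p2 ∧ ¬p3) ∧ ◇¬(p2 ∧ ¬p3), w0
2. □(p2 ∧ ¬p3), w0
3. ◇¬(p2 ∧ ¬p3), w0
4. ¬(p2 ∧ ¬p3), w1
5. p2 ∧ ¬p3, w1
6. p2, w1
7. ¬p3, w1
8. p3, w1
Accessibility: w0Rw1
Branch closes: p3 and ¬p3 both at w1.
Every branch closes; the branch above is one of them.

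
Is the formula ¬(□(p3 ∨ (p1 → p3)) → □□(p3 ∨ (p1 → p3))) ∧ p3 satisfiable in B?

1. ¬(□(p3 ∨ (p1 → p3)) → □□(p3 ∨ (p1 → p3))) ∧ p3, u
2. ¬(□(p3 ∨ (p1 → p3)) → □□(p3 ∨ (p1 → p3))), u
3. p3, u
4. □(p3 ∨ (p1 → p3)), u
5. ¬□□(p3 ∨ (p1 → p3)), u
6. p3 ∨ (p1 → p3), u
7. p1 → p3, u
8. ¬□(p3 ∨ (p1 → p3)), v
9. p3 ∨ (p1 → p3), v
10. p1 → p3, v
11. p3, v
12. ¬(p3 ∨ (p1 → p3)), w
13. ¬p3, w
14. ¬(p1 → p3), w
15. p1, w
Accessibility: uRu, uRv, vRu, vRv, vRw, wRv, wRw

Satisfiable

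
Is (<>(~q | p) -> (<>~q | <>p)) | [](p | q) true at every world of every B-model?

Valid in B

Tableau for the negation ~((<>(~q | p) -> (<>~q | <>p)) | [](p | q)):
1. ~((<>(~q | p) -> (<>~q | <>p)) | [](p | q)), u
2. ~(<>(~q | p) -> (<>~q | <>p)), u
3. ~[](p | q), u
4. <>(~q | p), u
5. ~(<>~q | <>p), u
6. ~<>~q, u
7. ~<>p, u
8. q, u
9. ~p, u
10. ~(p | q), v
11. ~p, v
12. ~q, v
13. q, v
Accessibility: uRu, uRv, vRu, vRv
Branch closes: q and ~q both at v.
Every branch of the negation's tableau closes; the branch above is one of them.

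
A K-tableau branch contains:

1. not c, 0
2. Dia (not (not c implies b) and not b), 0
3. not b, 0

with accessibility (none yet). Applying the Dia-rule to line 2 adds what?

a fresh world 1 with 0R1, and not (not c implies b) and not b at 1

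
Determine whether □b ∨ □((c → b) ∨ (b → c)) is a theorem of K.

Valid

Tableau for the negation ¬(□b ∨ □((c → b) ∨ (b → c))):
1. ¬(□b ∨ □((c → b) ∨ (b → c))), 0
2. ¬□b, 0
3. ¬□((c → b) ∨ (b → c)), 0
4. ¬b, 1
5. ¬((c → b) ∨ (b → c)), 2
6. ¬(c → b), 2
7. ¬(b → c), 2
8. c, 2
9. ¬b, 2
10. b, 2
11. ¬c, 2
Accessibility: 0R1, 0R2
Branch closes: b and ¬b both at 2.
Every branch of the negation's tableau closes; the branch above is one of them.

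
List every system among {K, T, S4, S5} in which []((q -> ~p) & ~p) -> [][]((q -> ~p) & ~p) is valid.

T-tableau for the negation ~([]((q -> ~p) & ~p) -> [][]((q -> ~p) & ~p)):
1. ~([]((q -> ~p) & ~p) -> [][]((q -> ~p) & ~p)), 0
2. []((q -> ~p) & ~p), 0
3. ~[][]((q -> ~p) & ~p), 0
4. (q -> ~p) & ~p, 0
5. q -> ~p, 0
6. ~p, 0
7. ~[]((q -> ~p) & ~p), 1
8. (q -> ~p) & ~p, 1
9. q -> ~p, 1
10. ~p, 1
11. ~((q -> ~p) & ~p), 2
12. p, 2
Accessibility: 0R0, 0R1, 1R1, 1R2, 2R2
Complete open branch: countermodel on a T-frame, so not valid in T, nor in K (the same frame is also a K-frame).
S4-tableau for the negation ~([]((q -> ~p) & ~p) -> [][]((q -> ~p) & ~p)):
1. ~([]((q -> ~p) & ~p) -> [][]((q -> ~p) & ~p)), 0
2. []((q -> ~p) & ~p), 0
3. ~[][]((q -> ~p) & ~p), 0
4. (q -> ~p) & ~p, 0
5. q -> ~p, 0
6. ~p, 0
7. ~[]((q -> ~p) & ~p), 1
8. (q -> ~p) & ~p, 1
9. q -> ~p, 1
10. ~p, 1
11. ~((q -> ~p) & ~p), 2
12. (q -> ~p) & ~p, 2
13. q -> ~p, 2
14. ~p, 2
15. ~(q -> ~p), 2
16. q, 2
17. p, 2
Accessibility: 0R0, 0R1, 0R2, 1R1, 1R2, 2R2
Branch closes: p and ~p both at 2.
Every branch closes (one shown): valid in S4, hence also in S5 (every theorem of S4 is a theorem of S5).

S4, S5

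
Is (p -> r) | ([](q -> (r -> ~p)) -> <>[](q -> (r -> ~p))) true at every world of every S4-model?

Tableau for the negation ~((p -> r) | ([](q -> (r -> ~p)) -> <>[](q -> (r -> ~p)))):
1. ~((p -> r) | ([](q -> (r -> ~p)) -> <>[](q -> (r -> ~p)))), w0
2. ~(p -> r), w0   [~|-rule on 1]
3. ~([](q -> (r -> ~p)) -> <>[](q -> (r -> ~p))), w0   [~|-rule on 1]
4. p, w0   [~->-rule on 2]
5. ~r, w0   [~->-rule on 2]
6. [](q -> (r -> ~p)), w0   [~->-rule on 3]
7. ~<>[](q -> (r -> ~p)), w0   [~->-rule on 3]
8. q -> (r -> ~p), w0   [[]-rule on 6 via w0Rw0]
9. ~[](q -> (r -> ~p)), w0   [~<>-rule on 7 via w0Rw0]
10. r -> ~p, w0   [->-rule on 8 (branches; this branch)]
11. ~(q -> (r -> ~p)), w1   [~[]-rule on 9: fresh world w1, w0Rw1]
12. q, w1   [~->-rule on 11]
13. ~(r -> ~p), w1   [~->-rule on 11]
14. r, w1   [~->-rule on 13]
15. p, w1   [~->-rule on 13]
16. q -> (r -> ~p), w1   [[]-rule on 6 via w0Rw1]
17. ~[](q -> (r -> ~p)), w1   [~<>-rule on 7 via w0Rw1]
18. r -> ~p, w1   [->-rule on 16 (branches; this branch)]
19. ~p, w1   [->-rule on 18 (branches; this branch)]
Accessibility: w0Rw0, w0Rw1, w1Rw1
Branch closes: p and ~p both at w1.
Every branch of the negation's tableau closes; the branch above is one of them.

Valid in S4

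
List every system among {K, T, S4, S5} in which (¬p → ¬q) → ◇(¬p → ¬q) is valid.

T, S4, S5

T-tableau for the negation ¬((¬p → ¬q) → ◇(¬p → ¬q)):
1. ¬((¬p → ¬q) → ◇(¬p → ¬q)), w0
2. ¬p → ¬q, w0
3. ¬◇(¬p → ¬q), w0
4. ¬(¬p → ¬q), w0
5. ¬p, w0
6. q, w0
7. ¬q, w0
Accessibility: w0Rw0
Branch closes: q and ¬q both at w0.
Every branch closes (one shown): valid in T, hence also in S4, S5 (every theorem of T is a theorem of S4 and S5).
K-tableau for the negation ¬((¬p → ¬q) → ◇(¬p → ¬q)):
1. ¬((¬p → ¬q) → ◇(¬p → ¬q)), w0
2. ¬p → ¬q, w0
3. ¬◇(¬p → ¬q), w0
4. ¬q, w0
Complete open branch: countermodel on a K-frame, so not valid in K.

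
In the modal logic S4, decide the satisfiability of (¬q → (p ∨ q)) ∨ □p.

1. (¬q → (p ∨ q)) ∨ □p, 0
2. □p, 0   [∨-rule on 1 (branches; this branch)]
3. p, 0   [□-rule on 2 via 0R0]
Accessibility: 0R0

Yes, satisfiable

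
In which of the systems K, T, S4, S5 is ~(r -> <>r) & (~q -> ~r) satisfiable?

K

K-tableau for the formula:
1. ~(r -> <>r) & (~q -> ~r), u
2. ~(r -> <>r), u
3. ~q -> ~r, u
4. r, u
5. ~<>r, u
6. q, u
Complete open branch: satisfiable in K.
T-tableau for the formula:
1. ~(r -> <>r) & (~q -> ~r), u
2. ~(r -> <>r), u
3. ~q -> ~r, u
4. r, u
5. ~<>r, u
6. ~r, u
Accessibility: uRu
Branch closes: r and ~r both at u.
Every branch closes (one shown): unsatisfiable in T, hence also in S4, S5 (every S4/S5-frame is a T-frame).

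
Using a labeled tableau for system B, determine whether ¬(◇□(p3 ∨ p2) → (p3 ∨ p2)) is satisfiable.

1. ¬(◇□(p3 ∨ p2) → (p3 ∨ p2)), 0
2. ◇□(p3 ∨ p2), 0   [¬→-rule on 1]
3. ¬(p3 ∨ p2), 0   [¬→-rule on 1]
4. ¬p3, 0   [¬∨-rule on 3]
5. ¬p2, 0   [¬∨-rule on 3]
6. □(p3 ∨ p2), 1   [◇-rule on 2: fresh world 1, 0R1]
7. p3 ∨ p2, 0   [□-rule on 6 via 1R0]
8. p3 ∨ p2, 1   [□-rule on 6 via 1R1]
9. p2, 0   [∨-rule on 7 (branches; this branch)]
Accessibility: 0R0, 0R1, 1R0, 1R1
Branch closes: p2 and ¬p2 both at 0.
(One branch shown.) All branches close.

Unsatisfiable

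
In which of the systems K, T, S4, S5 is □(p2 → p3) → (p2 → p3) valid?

T-tableau for the negation ¬(□(p2 → p3) → (p2 → p3)):
1. ¬(□(p2 → p3) → (p2 → p3)), u
2. □(p2 → p3), u
3. ¬(p2 → p3), u
4. p2, u
5. ¬p3, u
6. p2 → p3, u
7. p3, u
Accessibility: uRu
Branch closes: p3 and ¬p3 both at u.
Every branch closes (one shown): valid in T, hence also in S4, S5 (every theorem of T is a theorem of S4 and S5).
K-tableau for the negation ¬(□(p2 → p3) → (p2 → p3)):
1. ¬(□(p2 → p3) → (p2 → p3)), u
2. □(p2 → p3), u
3. ¬(p2 → p3), u
4. p2, u
5. ¬p3, u
Complete open branch: countermodel on a K-frame, so not valid in K.

T, S4, S5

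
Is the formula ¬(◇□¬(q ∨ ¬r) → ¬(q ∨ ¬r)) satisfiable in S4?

Yes, satisfiable

1. ¬(◇□¬(q ∨ ¬r) → ¬(q ∨ ¬r)), u
2. ◇□¬(q ∨ ¬r), u   [¬→-rule on 1]
3. q ∨ ¬r, u   [¬→-rule on 1]
4. ¬r, u   [∨-rule on 3 (branches; this branch)]
5. □¬(q ∨ ¬r), v   [◇-rule on 2: fresh world v, uRv]
6. ¬(q ∨ ¬r), v   [□-rule on 5 via vRv]
7. ¬q, v   [¬∨-rule on 6]
8. r, v   [¬∨-rule on 6]
Accessibility: uRu, uRv, vRv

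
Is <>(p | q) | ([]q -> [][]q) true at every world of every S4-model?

Valid in S4

Tableau for the negation ~(<>(p | q) | ([]q -> [][]q)):
1. ~(<>(p | q) | ([]q -> [][]q)), u
2. ~<>(p | q), u
3. ~([]q -> [][]q), u
4. []q, u
5. ~[][]q, u
6. ~(p | q), u
7. ~p, u
8. ~q, u
9. q, u
Accessibility: uRu
Branch closes: q and ~q both at u.
All branches of the negation close; one closing branch shown above.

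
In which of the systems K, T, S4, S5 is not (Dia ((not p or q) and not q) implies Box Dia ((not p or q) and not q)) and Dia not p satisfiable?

S4-tableau for the formula:
1. not (Dia ((not p or q) and not q) implies Box Dia ((not p or q) and not q)) and Dia not p, w0
2. not (Dia ((not p or q) and not q) implies Box Dia ((not p or q) and not q)), w0   [and-rule on 1]
3. Dia not p, w0   [and-rule on 1]
4. Dia ((not p or q) and not q), w0   [neg-implies-rule on 2]
5. not Box Dia ((not p or q) and not q), w0   [neg-implies-rule on 2]
6. not p, w1   [Dia-rule on 3: fresh world w1, w0Rw1]
7. (not p or q) and not q, w2   [Dia-rule on 4: fresh world w2, w0Rw2]
8. not p or q, w2   [and-rule on 7]
9. not q, w2   [and-rule on 7]
10. not p, w2   [or-rule on 8 (branches; this branch)]
11. not Dia ((not p or q) and not q), w3   [neg-Box-rule on 5: fresh world w3, w0Rw3]
12. not ((not p or q) and not q), w3   [neg-Dia-rule on 11 via w3Rw3]
13. q, w3   [neg-and-rule on 12 (branches; this branch)]
Accessibility: w0Rw0, w0Rw1, w0Rw2, w0Rw3, w1Rw1, w2Rw2, w3Rw3
Complete open branch: satisfiable in S4, hence also in K, T (this S4-model is also a K-model and a T-model).
S5-tableau for the formula:
1. not (Dia ((not p or q) and not q) implies Box Dia ((not p or q) and not q)) and Dia not p, w0
2. not (Dia ((not p or q) and not q) implies Box Dia ((not p or q) and not q)), w0   [and-rule on 1]
3. Dia not p, w0   [and-rule on 1]
4. Dia ((not p or q) and not q), w0   [neg-implies-rule on 2]
5. not Box Dia ((not p or q) and not q), w0   [neg-implies-rule on 2]
6. not p, w1   [Dia-rule on 3: fresh world w1, w0Rw1]
7. (not p or q) and not q, w2   [Dia-rule on 4: fresh world w2, w0Rw2]
8. not p or q, w2   [and-rule on 7]
9. not q, w2   [and-rule on 7]
10. not p, w2   [or-rule on 8 (branches; this branch)]
11. not Dia ((not p or q) and not q), w3   [neg-Box-rule on 5: fresh world w3, w0Rw3]
12. not ((not p or q) and not q), w0   [neg-Dia-rule on 11 via w3Rw0]
13. not ((not p or q) and not q), w1   [neg-Dia-rule on 11 via w3Rw1]
14. not ((not p or q) and not q), w2   [neg-Dia-rule on 11 via w3Rw2]
15. not ((not p or q) and not q), w3   [neg-Dia-rule on 11 via w3Rw3]
16. not (not p or q), w0   [neg-and-rule on 12 (branches; this branch)]
17. p, w0   [neg-or-rule on 16]
18. not q, w0   [neg-or-rule on 16]
19. q, w1   [neg-and-rule on 13 (branches; this branch)]
20. not (not p or q), w2   [neg-and-rule on 14 (branches; this branch)]
21. p, w2   [neg-or-rule on 20]
Accessibility: w0Rw0, w0Rw1, w0Rw2, w0Rw3, w1Rw0, w1Rw1, w1Rw2, w1Rw3, w2Rw0, w2Rw1, w2Rw2, w2Rw3, w3Rw0, w3Rw1, w3Rw2, w3Rw3
Branch closes: p and not p both at w2.
Every branch closes (one shown): unsatisfiable in S5.

K, T, S4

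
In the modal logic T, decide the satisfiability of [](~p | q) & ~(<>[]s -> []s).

Satisfiable (open branch found)

1. [](~p | q) & ~(<>[]s -> []s), 0
2. [](~p | q), 0   [&-rule on 1]
3. ~(<>[]s -> []s), 0   [&-rule on 1]
4. <>[]s, 0   [~->-rule on 3]
5. ~[]s, 0   [~->-rule on 3]
6. ~p | q, 0   [[]-rule on 2 via 0R0]
7. q, 0   [|-rule on 6 (branches; this branch)]
8. []s, 1   [<>-rule on 4: fresh world 1, 0R1]
9. ~p | q, 1   [[]-rule on 2 via 0R1]
10. s, 1   [[]-rule on 8 via 1R1]
11. q, 1   [|-rule on 9 (branches; this branch)]
12. ~s, 2   [~[]-rule on 5: fresh world 2, 0R2]
13. ~p | q, 2   [[]-rule on 2 via 0R2]
14. q, 2   [|-rule on 13 (branches; this branch)]
Accessibility: 0R0, 0R1, 0R2, 1R1, 2R2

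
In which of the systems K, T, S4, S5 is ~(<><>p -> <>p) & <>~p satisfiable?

K, T

S4-tableau for the formula:
1. ~(<><>p -> <>p) & <>~p, 0
2. ~(<><>p -> <>p), 0
3. <>~p, 0
4. <><>p, 0
5. ~<>p, 0
6. ~p, 0
7. ~p, 1
8. <>p, 2
9. ~p, 2
10. p, 3
11. ~p, 3
Accessibility: 0R0, 0R1, 0R2, 0R3, 1R1, 2R2, 2R3, 3R3
Branch closes: p and ~p both at 3.
Every branch closes (one shown): unsatisfiable in S4, hence also in S5 (every S5-frame is an S4-frame).
T-tableau for the formula:
1. ~(<><>p -> <>p) & <>~p, 0
2. ~(<><>p -> <>p), 0
3. <>~p, 0
4. <><>p, 0
5. ~<>p, 0
6. ~p, 0
7. ~p, 1
8. <>p, 2
9. ~p, 2
10. p, 3
Accessibility: 0R0, 0R1, 0R2, 1R1, 2R2, 2R3, 3R3
Complete open branch: satisfiable in T, hence also in K (this T-model is also a K-model).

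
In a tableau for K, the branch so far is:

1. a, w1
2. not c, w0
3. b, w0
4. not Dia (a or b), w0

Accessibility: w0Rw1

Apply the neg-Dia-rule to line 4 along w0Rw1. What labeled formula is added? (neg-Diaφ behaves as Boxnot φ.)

neg-Diaφ behaves as Boxnot φ: propagate the negated body to each accessible world.

not (a or b), w1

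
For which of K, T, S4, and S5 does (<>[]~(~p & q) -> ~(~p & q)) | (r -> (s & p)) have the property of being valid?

S5

S4-tableau for the negation ~((<>[]~(~p & q) -> ~(~p & q)) | (r -> (s & p))):
1. ~((<>[]~(~p & q) -> ~(~p & q)) | (r -> (s & p))), 0
2. ~(<>[]~(~p & q) -> ~(~p & q)), 0   [~|-rule on 1]
3. ~(r -> (s & p)), 0   [~|-rule on 1]
4. <>[]~(~p & q), 0   [~->-rule on 2]
5. ~p & q, 0   [~->-rule on 2]
6. r, 0   [~->-rule on 3]
7. ~(s & p), 0   [~->-rule on 3]
8. ~p, 0   [&-rule on 5]
9. q, 0   [&-rule on 5]
10. []~(~p & q), 1   [<>-rule on 4: fresh world 1, 0R1]
11. ~(~p & q), 1   [[]-rule on 10 via 1R1]
12. ~q, 1   [~&-rule on 11 (branches; this branch)]
Accessibility: 0R0, 0R1, 1R1
Complete open branch: countermodel on an S4-frame, so not valid in S4, nor in K, T (the same frame is also a K-frame and a T-frame).
S5-tableau for the negation ~((<>[]~(~p & q) -> ~(~p & q)) | (r -> (s & p))):
1. ~((<>[]~(~p & q) -> ~(~p & q)) | (r -> (s & p))), 0
2. ~(<>[]~(~p & q) -> ~(~p & q)), 0   [~|-rule on 1]
3. ~(r -> (s & p)), 0   [~|-rule on 1]
4. <>[]~(~p & q), 0   [~->-rule on 2]
5. ~p & q, 0   [~->-rule on 2]
6. r, 0   [~->-rule on 3]
7. ~(s & p), 0   [~->-rule on 3]
8. ~p, 0   [&-rule on 5]
9. q, 0   [&-rule on 5]
10. []~(~p & q), 1   [<>-rule on 4: fresh world 1, 0R1]
11. ~(~p & q), 0   [[]-rule on 10 via 1R0]
12. ~(~p & q), 1   [[]-rule on 10 via 1R1]
13. ~q, 0   [~&-rule on 11 (branches; this branch)]
Accessibility: 0R0, 0R1, 1R0, 1R1
Branch closes: q and ~q both at 0.
Every branch closes (one shown): valid in S5.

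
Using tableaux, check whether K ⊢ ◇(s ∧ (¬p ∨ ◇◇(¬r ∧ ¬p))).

Invalid (countermodel exists)

Tableau for the negation ¬◇(s ∧ (¬p ∨ ◇◇(¬r ∧ ¬p))):
1. ¬◇(s ∧ (¬p ∨ ◇◇(¬r ∧ ¬p))), 0
The negation has an open branch (countermodel exists).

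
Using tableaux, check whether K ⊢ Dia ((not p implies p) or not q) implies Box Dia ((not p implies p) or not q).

Tableau for the negation not (Dia ((not p implies p) or not q) implies Box Dia ((not p implies p) or not q)):
1. not (Dia ((not p implies p) or not q) implies Box Dia ((not p implies p) or not q)), u
2. Dia ((not p implies p) or not q), u
3. not Box Dia ((not p implies p) or not q), u
4. (not p implies p) or not q, v
5. not q, v
6. not Dia ((not p implies p) or not q), w
Accessibility: uRv, uRw
The negation has an open branch (countermodel exists).

No, not valid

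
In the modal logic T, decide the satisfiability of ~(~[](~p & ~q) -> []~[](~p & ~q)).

1. ~(~[](~p & ~q) -> []~[](~p & ~q)), w0
2. ~[](~p & ~q), w0
3. ~[]~[](~p & ~q), w0
4. ~(~p & ~q), w1
5. q, w1
6. [](~p & ~q), w2
7. ~p & ~q, w2
8. ~p, w2
9. ~q, w2
Accessibility: w0Rw0, w0Rw1, w0Rw2, w1Rw1, w2Rw2

Satisfiable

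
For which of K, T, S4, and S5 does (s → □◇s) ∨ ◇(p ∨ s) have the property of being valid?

T, S4, S5

K-tableau for the negation ¬((s → □◇s) ∨ ◇(p ∨ s)):
1. ¬((s → □◇s) ∨ ◇(p ∨ s)), u
2. ¬(s → □◇s), u
3. ¬◇(p ∨ s), u
4. s, u
5. ¬□◇s, u
6. ¬◇s, v
7. ¬(p ∨ s), v
8. ¬p, v
9. ¬s, v
Accessibility: uRv
Complete open branch: countermodel on a K-frame, so not valid in K.
T-tableau for the negation ¬((s → □◇s) ∨ ◇(p ∨ s)):
1. ¬((s → □◇s) ∨ ◇(p ∨ s)), u
2. ¬(s → □◇s), u
3. ¬◇(p ∨ s), u
4. s, u
5. ¬□◇s, u
6. ¬(p ∨ s), u
7. ¬p, u
8. ¬s, u
Accessibility: uRu
Branch closes: s and ¬s both at u.
Every branch closes (one shown): valid in T, hence also in S4, S5 (every theorem of T is a theorem of S4 and S5).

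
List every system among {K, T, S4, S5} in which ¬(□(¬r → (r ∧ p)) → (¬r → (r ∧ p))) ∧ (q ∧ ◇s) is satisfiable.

K

T-tableau for the formula:
1. ¬(□(¬r → (r ∧ p)) → (¬r → (r ∧ p))) ∧ (q ∧ ◇s), 0
2. ¬(□(¬r → (r ∧ p)) → (¬r → (r ∧ p))), 0
3. q ∧ ◇s, 0
4. □(¬r → (r ∧ p)), 0
5. ¬(¬r → (r ∧ p)), 0
6. q, 0
7. ◇s, 0
8. ¬r, 0
9. ¬(r ∧ p), 0
10. ¬r → (r ∧ p), 0
11. ¬p, 0
12. r ∧ p, 0
13. r, 0
14. p, 0
Accessibility: 0R0
Branch closes: r and ¬r both at 0.
Every branch closes (one shown): unsatisfiable in T, hence also in S4, S5 (every S4/S5-frame is a T-frame).
K-tableau for the formula:
1. ¬(□(¬r → (r ∧ p)) → (¬r → (r ∧ p))) ∧ (q ∧ ◇s), 0
2. ¬(□(¬r → (r ∧ p)) → (¬r → (r ∧ p))), 0
3. q ∧ ◇s, 0
4. □(¬r → (r ∧ p)), 0
5. ¬(¬r → (r ∧ p)), 0
6. q, 0
7. ◇s, 0
8. ¬r, 0
9. ¬(r ∧ p), 0
10. ¬p, 0
11. s, 1
12. ¬r → (r ∧ p), 1
13. r ∧ p, 1
14. r, 1
15. p, 1
Accessibility: 0R1
Complete open branch: satisfiable in K.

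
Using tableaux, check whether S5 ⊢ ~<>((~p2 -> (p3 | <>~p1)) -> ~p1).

Tableau for the negation <>((~p2 -> (p3 | <>~p1)) -> ~p1):
1. <>((~p2 -> (p3 | <>~p1)) -> ~p1), 0
2. (~p2 -> (p3 | <>~p1)) -> ~p1, 1   [<>-rule on 1: fresh world 1, 0R1]
3. ~p1, 1   [->-rule on 2 (branches; this branch)]
Accessibility: 0R0, 0R1, 1R0, 1R1
The negation has an open branch (countermodel exists).

Not valid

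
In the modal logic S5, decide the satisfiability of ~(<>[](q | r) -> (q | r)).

1. ~(<>[](q | r) -> (q | r)), 0
2. <>[](q | r), 0
3. ~(q | r), 0
4. ~q, 0
5. ~r, 0
6. [](q | r), 1
7. q | r, 0
8. q | r, 1
9. r, 0
Accessibility: 0R0, 0R1, 1R0, 1R1
Branch closes: r and ~r both at 0.
Every branch closes; the branch above is one of them.

Unsatisfiable (every branch closes)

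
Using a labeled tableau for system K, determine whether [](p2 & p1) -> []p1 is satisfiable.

Satisfiable (open branch found)

1. [](p2 & p1) -> []p1, w0
2. []p1, w0   [->-rule on 1 (branches; this branch)]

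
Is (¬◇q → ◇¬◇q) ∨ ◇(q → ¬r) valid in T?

Yes, valid

Tableau for the negation ¬((¬◇q → ◇¬◇q) ∨ ◇(q → ¬r)):
1. ¬((¬◇q → ◇¬◇q) ∨ ◇(q → ¬r)), u
2. ¬(¬◇q → ◇¬◇q), u
3. ¬◇(q → ¬r), u
4. ¬◇q, u
5. ¬◇¬◇q, u
6. ¬(q → ¬r), u
7. q, u
8. r, u
9. ¬q, u
Accessibility: uRu
Branch closes: q and ¬q both at u.
Every branch of the negation's tableau closes; the branch above is one of them.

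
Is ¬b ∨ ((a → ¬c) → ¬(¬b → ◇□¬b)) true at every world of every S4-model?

Not valid

Tableau for the negation ¬(¬b ∨ ((a → ¬c) → ¬(¬b → ◇□¬b))):
1. ¬(¬b ∨ ((a → ¬c) → ¬(¬b → ◇□¬b))), 0
2. b, 0
3. ¬((a → ¬c) → ¬(¬b → ◇□¬b)), 0
4. a → ¬c, 0
5. ¬b → ◇□¬b, 0
6. ¬c, 0
7. ◇□¬b, 0
8. □¬b, 1
9. ¬b, 1
Accessibility: 0R0, 0R1, 1R1
The negation has an open branch (countermodel exists).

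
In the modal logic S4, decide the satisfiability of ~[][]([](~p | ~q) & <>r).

1. ~[][]([](~p | ~q) & <>r), 0
2. ~[]([](~p | ~q) & <>r), 1
3. ~([](~p | ~q) & <>r), 2
4. ~<>r, 2
5. ~r, 2
Accessibility: 0R0, 0R1, 0R2, 1R1, 1R2, 2R2

Satisfiable (open branch found)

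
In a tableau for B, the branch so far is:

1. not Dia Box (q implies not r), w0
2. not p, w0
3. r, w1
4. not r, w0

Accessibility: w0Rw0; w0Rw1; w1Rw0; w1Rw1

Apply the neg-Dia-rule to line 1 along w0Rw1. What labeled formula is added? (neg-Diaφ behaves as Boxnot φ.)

neg-Diaφ behaves as Boxnot φ: propagate the negated body to each accessible world.

not Box (q implies not r), w1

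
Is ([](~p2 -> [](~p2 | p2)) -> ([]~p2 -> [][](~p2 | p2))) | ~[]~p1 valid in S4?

Yes, valid

Tableau for the negation ~(([](~p2 -> [](~p2 | p2)) -> ([]~p2 -> [][](~p2 | p2))) | ~[]~p1):
1. ~(([](~p2 -> [](~p2 | p2)) -> ([]~p2 -> [][](~p2 | p2))) | ~[]~p1), w0
2. ~([](~p2 -> [](~p2 | p2)) -> ([]~p2 -> [][](~p2 | p2))), w0
3. []~p1, w0
4. [](~p2 -> [](~p2 | p2)), w0
5. ~([]~p2 -> [][](~p2 | p2)), w0
6. []~p2, w0
7. ~[][](~p2 | p2), w0
8. ~p1, w0
9. ~p2 -> [](~p2 | p2), w0
10. ~p2, w0
11. [](~p2 | p2), w0
12. ~p2 | p2, w0
13. ~[](~p2 | p2), w1
14. ~p1, w1
15. ~p2 -> [](~p2 | p2), w1
16. ~p2, w1
17. ~p2 | p2, w1
18. [](~p2 | p2), w1
19. ~(~p2 | p2), w2
20. p2, w2
21. ~p2, w2
Accessibility: w0Rw0, w0Rw1, w0Rw2, w1Rw1, w1Rw2, w2Rw2
Branch closes: p2 and ~p2 both at w2.
Every branch of the negation's tableau closes; the branch above is one of them.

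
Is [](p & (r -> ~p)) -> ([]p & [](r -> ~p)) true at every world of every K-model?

Valid in K

Tableau for the negation ~([](p & (r -> ~p)) -> ([]p & [](r -> ~p))):
1. ~([](p & (r -> ~p)) -> ([]p & [](r -> ~p))), w0
2. [](p & (r -> ~p)), w0
3. ~([]p & [](r -> ~p)), w0
4. ~[](r -> ~p), w0
5. ~(r -> ~p), w1
6. r, w1
7. p, w1
8. p & (r -> ~p), w1
9. r -> ~p, w1
10. ~p, w1
Accessibility: w0Rw1
Branch closes: p and ~p both at w1.
Every branch of the negation's tableau closes; the branch above is one of them.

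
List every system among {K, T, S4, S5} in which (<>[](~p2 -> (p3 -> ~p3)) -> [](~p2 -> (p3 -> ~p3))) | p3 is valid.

S5

S4-tableau for the negation ~((<>[](~p2 -> (p3 -> ~p3)) -> [](~p2 -> (p3 -> ~p3))) | p3):
1. ~((<>[](~p2 -> (p3 -> ~p3)) -> [](~p2 -> (p3 -> ~p3))) | p3), u
2. ~(<>[](~p2 -> (p3 -> ~p3)) -> [](~p2 -> (p3 -> ~p3))), u
3. ~p3, u
4. <>[](~p2 -> (p3 -> ~p3)), u
5. ~[](~p2 -> (p3 -> ~p3)), u
6. [](~p2 -> (p3 -> ~p3)), v
7. ~p2 -> (p3 -> ~p3), v
8. p3 -> ~p3, v
9. ~p3, v
10. ~(~p2 -> (p3 -> ~p3)), w
11. ~p2, w
12. ~(p3 -> ~p3), w
13. p3, w
Accessibility: uRu, uRv, uRw, vRv, wRw
Complete open branch: countermodel on an S4-frame, so not valid in S4, nor in K, T (the same frame is also a K-frame and a T-frame).
S5-tableau for the negation ~((<>[](~p2 -> (p3 -> ~p3)) -> [](~p2 -> (p3 -> ~p3))) | p3):
1. ~((<>[](~p2 -> (p3 -> ~p3)) -> [](~p2 -> (p3 -> ~p3))) | p3), u
2. ~(<>[](~p2 -> (p3 -> ~p3)) -> [](~p2 -> (p3 -> ~p3))), u
3. ~p3, u
4. <>[](~p2 -> (p3 -> ~p3)), u
5. ~[](~p2 -> (p3 -> ~p3)), u
6. [](~p2 -> (p3 -> ~p3)), v
7. ~p2 -> (p3 -> ~p3), u
8. ~p2 -> (p3 -> ~p3), v
9. p3 -> ~p3, u
10. p3 -> ~p3, v
11. ~p3, v
12. ~(~p2 -> (p3 -> ~p3)), w
13. ~p2, w
14. ~(p3 -> ~p3), w
15. p3, w
16. ~p2 -> (p3 -> ~p3), w
17. p3 -> ~p3, w
18. ~p3, w
Accessibility: uRu, uRv, uRw, vRu, vRv, vRw, wRu, wRv, wRw
Branch closes: p3 and ~p3 both at w.
Every branch closes (one shown): valid in S5.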